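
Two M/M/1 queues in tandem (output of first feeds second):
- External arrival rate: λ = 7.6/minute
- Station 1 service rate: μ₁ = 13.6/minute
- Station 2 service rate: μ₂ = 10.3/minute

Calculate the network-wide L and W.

By Jackson's theorem, each station behaves as independent M/M/1.
Station 1: ρ₁ = 7.6/13.6 = 0.5588, L₁ = ρ₁/(1-ρ₁) = λ/(μ₁-λ) = 7.6/6.00 = 1.2667
Station 2: ρ₂ = 7.6/10.3 = 0.7379, L₂ = ρ₂/(1-ρ₂) = λ/(μ₂-λ) = 7.6/2.70 = 2.8148
Total: L = L₁ + L₂ = 1.2667 + 2.8148 = 4.0815
W = L/λ = 4.0815/7.6 = 0.5370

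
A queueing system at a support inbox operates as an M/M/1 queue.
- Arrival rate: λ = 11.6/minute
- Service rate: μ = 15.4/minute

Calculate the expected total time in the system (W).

First, compute utilization: ρ = λ/μ = 11.6/15.4 = 0.7532
For M/M/1: W = 1/(μ-λ)
W = 1/(15.4-11.6) = 1/3.80
W = 0.2632 minutes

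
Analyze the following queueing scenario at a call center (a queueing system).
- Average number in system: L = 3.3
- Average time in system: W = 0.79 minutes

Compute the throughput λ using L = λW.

Little's Law: L = λW, so λ = L/W
λ = 3.3/0.79 = 4.1772 calls/minute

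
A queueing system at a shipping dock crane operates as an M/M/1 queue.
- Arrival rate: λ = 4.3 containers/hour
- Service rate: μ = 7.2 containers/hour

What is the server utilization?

Server utilization: ρ = λ/μ
ρ = 4.3/7.2 = 0.5972
The server is busy 59.72% of the time.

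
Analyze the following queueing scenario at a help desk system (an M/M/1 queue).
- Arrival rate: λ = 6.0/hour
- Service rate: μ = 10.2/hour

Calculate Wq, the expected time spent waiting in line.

First, compute utilization: ρ = λ/μ = 6.0/10.2 = 0.5882
For M/M/1: Wq = λ/(μ(μ-λ))
Wq = 6.0/(10.2 × (10.2-6.0))
Wq = 6.0/(10.2 × 4.20)
Wq = 0.1401 hours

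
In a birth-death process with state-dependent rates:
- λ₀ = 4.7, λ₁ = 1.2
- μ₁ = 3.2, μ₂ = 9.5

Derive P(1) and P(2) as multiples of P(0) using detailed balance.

Balance equations:
State 0: λ₀P₀ = μ₁P₁ → P₁ = (λ₀/μ₁)P₀ = (4.7/3.2)P₀ = 1.4688P₀
State 1: P₂ = (λ₀λ₁)/(μ₁μ₂)P₀ = (4.7×1.2)/(3.2×9.5)P₀ = 0.1855P₀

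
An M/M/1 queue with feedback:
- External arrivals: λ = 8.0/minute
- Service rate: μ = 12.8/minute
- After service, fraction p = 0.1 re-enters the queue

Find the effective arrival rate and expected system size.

Effective arrival rate: λ_eff = λ/(1-p) = 8.0/(1-0.1) = 8.0/0.90 = 8.88889
ρ = λ_eff/μ = 8.88889/12.8 = 0.69444
L = ρ/(1-ρ) = 0.69444/(1-0.69444) = 2.2727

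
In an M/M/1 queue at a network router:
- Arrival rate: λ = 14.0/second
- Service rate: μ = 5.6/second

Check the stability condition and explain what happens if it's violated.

Stability requires ρ = λ/(cμ) < 1
ρ = 14.0/(1 × 5.6) = 14.0/5.60 = 2.5000
Since 2.5000 ≥ 1, the system is UNSTABLE.
Queue grows without bound. Need μ > λ = 14.0.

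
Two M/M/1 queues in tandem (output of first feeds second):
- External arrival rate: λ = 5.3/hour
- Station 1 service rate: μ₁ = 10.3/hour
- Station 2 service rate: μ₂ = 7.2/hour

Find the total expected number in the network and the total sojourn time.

By Jackson's theorem, each station behaves as independent M/M/1.
Station 1: ρ₁ = 5.3/10.3 = 0.5146, L₁ = ρ₁/(1-ρ₁) = λ/(μ₁-λ) = 5.3/5.00 = 1.0600
Station 2: ρ₂ = 5.3/7.2 = 0.7361, L₂ = ρ₂/(1-ρ₂) = λ/(μ₂-λ) = 5.3/1.90 = 2.7895
Total: L = L₁ + L₂ = 1.0600 + 2.7895 = 3.8495
W = L/λ = 3.8495/5.3 = 0.7263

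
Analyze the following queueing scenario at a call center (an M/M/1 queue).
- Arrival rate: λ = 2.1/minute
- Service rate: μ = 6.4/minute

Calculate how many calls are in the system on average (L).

ρ = λ/μ = 2.1/6.4 = 0.3281
For M/M/1: L = λ/(μ-λ)
L = 2.1/(6.4-2.1) = 2.1/4.30
L = 0.4884 calls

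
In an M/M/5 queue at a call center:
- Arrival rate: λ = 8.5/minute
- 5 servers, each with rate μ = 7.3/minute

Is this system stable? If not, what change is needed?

Stability requires ρ = λ/(cμ) < 1
ρ = 8.5/(5 × 7.3) = 8.5/36.50 = 0.2329
Since 0.2329 < 1, the system is STABLE.
The servers are busy 23.29% of the time.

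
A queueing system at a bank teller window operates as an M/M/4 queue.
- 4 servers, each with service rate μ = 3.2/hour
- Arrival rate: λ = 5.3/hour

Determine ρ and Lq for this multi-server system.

Traffic intensity: ρ = λ/(cμ) = 5.3/(4×3.2) = 0.4141
Since ρ = 0.4141 < 1, system is stable.
Offered load a = λ/μ = cρ = 5.3/3.2 = 1.6562
P₀ = [ Σₙ₌₀^3 aⁿ/n! + a^4/(4!(1-ρ)) ]⁻¹
Σ = a^0/0! + a^1/1! + a^2/2! + a^3/3! = 1.00000 + 1.65625 + 1.37158 + 0.757228 = 4.7851
a^4/(4!(1-ρ)) = 7.5249/(24 × 0.5859) = 0.5351
P₀ = 1/(4.7851 + 0.5351) = 0.1880
Lq = P₀·a^4·ρ / (4!(1-ρ)²) = 0.18796 × 7.5249 × 0.41406 / (24 × 0.34332) = 0.07108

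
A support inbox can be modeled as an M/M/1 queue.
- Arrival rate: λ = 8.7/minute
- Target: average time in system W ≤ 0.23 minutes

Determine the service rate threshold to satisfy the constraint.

For M/M/1: W = 1/(μ-λ)
Need W ≤ 0.23, so 1/(μ-λ) ≤ 0.23
μ - λ ≥ 1/0.23 = 4.3478
μ ≥ 8.7 + 4.3478 = 13.0478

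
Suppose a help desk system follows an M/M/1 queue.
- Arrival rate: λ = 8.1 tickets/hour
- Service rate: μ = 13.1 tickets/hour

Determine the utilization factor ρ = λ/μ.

Server utilization: ρ = λ/μ
ρ = 8.1/13.1 = 0.6183
The server is busy 61.83% of the time.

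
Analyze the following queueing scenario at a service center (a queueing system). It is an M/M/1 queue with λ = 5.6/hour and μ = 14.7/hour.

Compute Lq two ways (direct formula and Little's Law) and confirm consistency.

Method 1 (direct): Lq = λ²/(μ(μ-λ)) = 31.36/(14.7 × 9.10) = 0.2344

Method 2 (Little's Law):
W = 1/(μ-λ) = 1/9.10 = 0.10989
Wq = W - 1/μ = 0.10989 - 0.068027 = 0.04186
Lq = λWq = 5.6 × 0.04186 = 0.2344 ✔ (matches Method 1)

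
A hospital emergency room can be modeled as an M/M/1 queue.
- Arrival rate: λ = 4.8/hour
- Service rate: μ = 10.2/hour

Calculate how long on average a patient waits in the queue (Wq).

First, compute utilization: ρ = λ/μ = 4.8/10.2 = 0.4706
For M/M/1: Wq = λ/(μ(μ-λ))
Wq = 4.8/(10.2 × (10.2-4.8))
Wq = 4.8/(10.2 × 5.40)
Wq = 0.08715 hours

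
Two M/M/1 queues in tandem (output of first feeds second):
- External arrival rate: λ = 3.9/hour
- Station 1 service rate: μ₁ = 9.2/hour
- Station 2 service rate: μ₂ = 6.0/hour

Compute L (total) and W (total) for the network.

By Jackson's theorem, each station behaves as independent M/M/1.
Station 1: ρ₁ = 3.9/9.2 = 0.4239, L₁ = ρ₁/(1-ρ₁) = λ/(μ₁-λ) = 3.9/5.30 = 0.73585
Station 2: ρ₂ = 3.9/6.0 = 0.6500, L₂ = ρ₂/(1-ρ₂) = λ/(μ₂-λ) = 3.9/2.10 = 1.8571
Total: L = L₁ + L₂ = 0.73585 + 1.8571 = 2.5930
W = L/λ = 2.5930/3.9 = 0.6649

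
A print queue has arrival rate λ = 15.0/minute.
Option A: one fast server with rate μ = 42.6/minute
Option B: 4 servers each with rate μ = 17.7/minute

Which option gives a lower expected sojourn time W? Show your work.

Option A: single server μ = 42.6 (M/M/1)
  ρ_A = 15.0/42.6 = 0.3521
  W_A = 1/(μ-λ) = 1/(42.6-15.0) = 1/27.60 = 0.03623

Option B: 4 servers μ = 17.7 (M/M/4)
  ρ_B = λ/(cμ) = 15.0/(4×17.7) = 0.2119
  Offered load a = λ/μ = cρ = 15.0/17.7 = 0.8475
  P₀ = [ Σₙ₌₀^3 aⁿ/n! + a^4/(4!(1-ρ)) ]⁻¹
  Σ = a^0/0! + a^1/1! + a^2/2! + a^3/3! = 1.0000 + 0.8475 + 0.3591 + 0.1014 = 2.3080
  a^4/(4!(1-ρ)) = 0.5158/(24 × 0.7881) = 0.02727
  P₀ = 1/(2.3080 + 0.02727) = 0.4282
  Lq = P₀·a^4·ρ / (4!(1-ρ)²) = 0.4282 × 0.5158 × 0.2119 / (24 × 0.6212) = 0.003139
  Wq_B = Lq/λ = 0.003139/15.0 = 0.0002093
  W_B = Wq_B + 1/μ = 0.0002093 + 0.05650 = 0.05671

Since W_A = 0.03623 < W_B = 0.05671, Option A (single fast server) has the shorter time in system.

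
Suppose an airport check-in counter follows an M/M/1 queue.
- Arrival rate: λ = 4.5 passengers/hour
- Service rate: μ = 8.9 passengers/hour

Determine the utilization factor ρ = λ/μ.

Server utilization: ρ = λ/μ
ρ = 4.5/8.9 = 0.5056
The server is busy 50.56% of the time.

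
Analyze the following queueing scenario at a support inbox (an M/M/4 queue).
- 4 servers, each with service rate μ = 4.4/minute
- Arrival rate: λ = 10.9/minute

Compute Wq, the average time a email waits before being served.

Traffic intensity: ρ = λ/(cμ) = 10.9/(4×4.4) = 0.6193
Since ρ = 0.6193 < 1, system is stable.
Offered load a = λ/μ = cρ = 10.9/4.4 = 2.4773
P₀ = [ Σₙ₌₀^3 aⁿ/n! + a^4/(4!(1-ρ)) ]⁻¹
Σ = a^0/0! + a^1/1! + a^2/2! + a^3/3! = 1.0000 + 2.4773 + 3.0684 + 2.5338 = 9.0795
a^4/(4!(1-ρ)) = 37.6613/(24 × 0.380682) = 4.1221
P₀ = 1/(9.0795 + 4.1221) = 0.07575
Lq = P₀·a^4·ρ / (4!(1-ρ)²) = 0.07575 × 37.6613 × 0.6193 / (24 × 0.1449) = 0.5080
Wq = Lq/λ = 0.50798/10.9 = 0.04660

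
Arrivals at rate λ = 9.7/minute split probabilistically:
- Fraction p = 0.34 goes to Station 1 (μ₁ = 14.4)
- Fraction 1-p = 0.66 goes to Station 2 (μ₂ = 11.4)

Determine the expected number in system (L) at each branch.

Effective rates: λ₁ = 9.7×0.34 = 3.298, λ₂ = 9.7×0.66 = 6.402
Station 1: ρ₁ = 3.298/14.4 = 0.22903, L₁ = ρ₁/(1-ρ₁) = 0.22903/(1-0.22903) = 0.2971
Station 2: ρ₂ = 6.402/11.4 = 0.56158, L₂ = ρ₂/(1-ρ₂) = 0.56158/(1-0.56158) = 1.2809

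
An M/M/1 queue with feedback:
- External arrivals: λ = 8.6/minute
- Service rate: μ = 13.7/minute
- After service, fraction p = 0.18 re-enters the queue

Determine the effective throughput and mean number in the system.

Effective arrival rate: λ_eff = λ/(1-p) = 8.6/(1-0.18) = 8.6/0.82 = 10.4878
ρ = λ_eff/μ = 10.4878/13.7 = 0.765533
L = ρ/(1-ρ) = 0.765533/(1-0.765533) = 3.2650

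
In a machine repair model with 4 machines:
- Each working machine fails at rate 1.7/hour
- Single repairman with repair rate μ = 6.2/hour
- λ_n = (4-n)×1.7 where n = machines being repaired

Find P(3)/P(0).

P(3)/P(0) = ∏_{i=0}^{3-1} λ_i/μ_{i+1}
= (4-0)×1.7/6.2 × (4-1)×1.7/6.2 × (4-2)×1.7/6.2
= 0.4947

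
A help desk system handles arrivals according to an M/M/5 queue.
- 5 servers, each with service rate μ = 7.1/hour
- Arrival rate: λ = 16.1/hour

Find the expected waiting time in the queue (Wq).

Traffic intensity: ρ = λ/(cμ) = 16.1/(5×7.1) = 0.4535
Since ρ = 0.4535 < 1, system is stable.
Offered load a = λ/μ = cρ = 16.1/7.1 = 2.2676
P₀ = [ Σₙ₌₀^4 aⁿ/n! + a^5/(5!(1-ρ)) ]⁻¹
Σ = a^0/0! + a^1/1! + a^2/2! + a^3/3! + a^4/4! = 1.0000 + 2.2676 + 2.5710 + 1.9434 + 1.1017 = 8.8837
a^5/(5!(1-ρ)) = 59.9567/(120 × 0.5465) = 0.9143
P₀ = 1/(8.8837 + 0.9143) = 0.1021
Lq = P₀·a^5·ρ / (5!(1-ρ)²) = 0.10206 × 59.9567 × 0.45352 / (120 × 0.29864) = 0.07744
Wq = Lq/λ = 0.07744/16.1 = 0.004810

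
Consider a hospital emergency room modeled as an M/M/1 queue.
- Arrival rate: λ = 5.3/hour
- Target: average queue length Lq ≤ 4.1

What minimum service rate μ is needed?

For M/M/1: Lq = λ²/(μ(μ-λ))
Need Lq ≤ 4.1, i.e. μ(μ-λ) ≥ λ²/4.1
μ² - 5.3μ - 28.09/4.1 ≥ 0  →  μ² - 5.3μ - 6.85122 ≥ 0
Quadratic formula (positive root): μ = [λ + √(λ² + 4×6.85122)]/2
Discriminant: 28.09 + 4×6.85122 = 55.4949, √55.4949 = 7.4495
μ ≥ (5.3 + 7.4495)/2 = 6.3747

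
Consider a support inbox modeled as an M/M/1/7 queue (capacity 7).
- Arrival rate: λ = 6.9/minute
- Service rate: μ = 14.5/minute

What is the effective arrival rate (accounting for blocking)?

ρ = λ/μ = 6.9/14.5 = 0.47586
P₀ = (1-ρ)/(1-ρ^(K+1)) = (1-0.47586)/(1-0.47586^8) = 0.5241/0.9974 = 0.5255
P_K = P₀×ρ^K = 0.52552 × 0.47586^7 = 0.52552 × 0.0055253 = 0.002904
λ_eff = λ(1-P_K) = 6.9 × (1 - 0.002904) = 6.9 × 0.9971 = 6.8800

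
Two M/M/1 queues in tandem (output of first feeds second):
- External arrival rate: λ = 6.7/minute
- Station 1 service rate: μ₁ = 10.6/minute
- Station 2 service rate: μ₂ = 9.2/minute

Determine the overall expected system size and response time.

By Jackson's theorem, each station behaves as independent M/M/1.
Station 1: ρ₁ = 6.7/10.6 = 0.6321, L₁ = ρ₁/(1-ρ₁) = λ/(μ₁-λ) = 6.7/3.90 = 1.7179
Station 2: ρ₂ = 6.7/9.2 = 0.7283, L₂ = ρ₂/(1-ρ₂) = λ/(μ₂-λ) = 6.7/2.50 = 2.6800
Total: L = L₁ + L₂ = 1.7179 + 2.6800 = 4.3979
W = L/λ = 4.3979/6.7 = 0.6564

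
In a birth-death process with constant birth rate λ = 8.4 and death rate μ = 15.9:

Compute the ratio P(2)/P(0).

For constant rates: P(n)/P(0) = (λ/μ)^n
P(2)/P(0) = (8.4/15.9)^2 = 0.5283^2 = 0.2791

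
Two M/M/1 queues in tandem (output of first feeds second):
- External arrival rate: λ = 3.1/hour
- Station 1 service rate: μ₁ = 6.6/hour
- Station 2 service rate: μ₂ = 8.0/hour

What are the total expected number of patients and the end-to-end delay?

By Jackson's theorem, each station behaves as independent M/M/1.
Station 1: ρ₁ = 3.1/6.6 = 0.4697, L₁ = ρ₁/(1-ρ₁) = λ/(μ₁-λ) = 3.1/3.50 = 0.8857
Station 2: ρ₂ = 3.1/8.0 = 0.3875, L₂ = ρ₂/(1-ρ₂) = λ/(μ₂-λ) = 3.1/4.90 = 0.6327
Total: L = L₁ + L₂ = 0.8857 + 0.6327 = 1.5184
W = L/λ = 1.5184/3.1 = 0.4898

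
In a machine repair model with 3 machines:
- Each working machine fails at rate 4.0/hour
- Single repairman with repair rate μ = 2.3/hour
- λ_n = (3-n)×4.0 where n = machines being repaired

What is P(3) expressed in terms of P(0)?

P(3)/P(0) = ∏_{i=0}^{3-1} λ_i/μ_{i+1}
= (3-0)×4.0/2.3 × (3-1)×4.0/2.3 × (3-2)×4.0/2.3
= 31.5608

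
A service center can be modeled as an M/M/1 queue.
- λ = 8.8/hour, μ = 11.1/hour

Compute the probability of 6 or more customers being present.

ρ = λ/μ = 8.8/11.1 = 0.7928
P(N ≥ n) = ρⁿ
P(N ≥ 6) = 0.7928^6
P(N ≥ 6) = 0.2483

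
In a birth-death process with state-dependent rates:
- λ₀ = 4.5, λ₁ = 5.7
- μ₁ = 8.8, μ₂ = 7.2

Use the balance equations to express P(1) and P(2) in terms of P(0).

Balance equations:
State 0: λ₀P₀ = μ₁P₁ → P₁ = (λ₀/μ₁)P₀ = (4.5/8.8)P₀ = 0.5114P₀
State 1: P₂ = (λ₀λ₁)/(μ₁μ₂)P₀ = (4.5×5.7)/(8.8×7.2)P₀ = 0.4048P₀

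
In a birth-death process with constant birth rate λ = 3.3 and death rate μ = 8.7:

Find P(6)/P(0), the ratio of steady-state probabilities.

For constant rates: P(n)/P(0) = (λ/μ)^n
P(6)/P(0) = (3.3/8.7)^6 = 0.3793^6 = 0.002978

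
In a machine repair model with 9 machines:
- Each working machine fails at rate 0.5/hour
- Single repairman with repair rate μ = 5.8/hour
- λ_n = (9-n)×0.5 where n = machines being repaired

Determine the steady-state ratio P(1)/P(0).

P(1)/P(0) = ∏_{i=0}^{1-1} λ_i/μ_{i+1}
= (9-0)×0.5/5.8
= 0.7759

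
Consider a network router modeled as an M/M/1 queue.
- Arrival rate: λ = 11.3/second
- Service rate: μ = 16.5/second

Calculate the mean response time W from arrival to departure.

First, compute utilization: ρ = λ/μ = 11.3/16.5 = 0.6848
For M/M/1: W = 1/(μ-λ)
W = 1/(16.5-11.3) = 1/5.20
W = 0.1923 seconds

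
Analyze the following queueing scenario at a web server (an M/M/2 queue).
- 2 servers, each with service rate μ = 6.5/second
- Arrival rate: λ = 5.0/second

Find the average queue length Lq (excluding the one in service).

Traffic intensity: ρ = λ/(cμ) = 5.0/(2×6.5) = 0.3846
Since ρ = 0.3846 < 1, system is stable.
Offered load a = λ/μ = cρ = 5.0/6.5 = 0.7692
P₀ = [ Σₙ₌₀^1 aⁿ/n! + a^2/(2!(1-ρ)) ]⁻¹
Σ = a^0/0! + a^1/1! = 1.0000 + 0.7692 = 1.7692
a^2/(2!(1-ρ)) = 0.59172/(2 × 0.61538) = 0.4808
P₀ = 1/(1.7692 + 0.4808) = 0.4444
Lq = P₀·a^2·ρ / (2!(1-ρ)²) = 0.4444 × 0.5917 × 0.3846 / (2 × 0.3787) = 0.1335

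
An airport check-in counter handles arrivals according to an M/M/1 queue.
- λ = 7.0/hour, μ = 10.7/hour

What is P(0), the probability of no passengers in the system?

ρ = λ/μ = 7.0/10.7 = 0.6542
P(0) = 1 - ρ = 1 - 0.6542 = 0.3458
The server is idle 34.58% of the time.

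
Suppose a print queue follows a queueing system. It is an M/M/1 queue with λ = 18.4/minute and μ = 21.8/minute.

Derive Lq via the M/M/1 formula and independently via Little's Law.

Method 1 (direct): Lq = λ²/(μ(μ-λ)) = 338.56/(21.8 × 3.40) = 4.5677

Method 2 (Little's Law):
W = 1/(μ-λ) = 1/3.40 = 0.294118
Wq = W - 1/μ = 0.294118 - 0.0458716 = 0.248246
Lq = λWq = 18.4 × 0.248246 = 4.5677 ✔ (matches Method 1)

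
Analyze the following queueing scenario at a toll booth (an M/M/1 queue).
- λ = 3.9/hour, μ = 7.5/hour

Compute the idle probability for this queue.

ρ = λ/μ = 3.9/7.5 = 0.5200
P(0) = 1 - ρ = 1 - 0.5200 = 0.4800
The server is idle 48.00% of the time.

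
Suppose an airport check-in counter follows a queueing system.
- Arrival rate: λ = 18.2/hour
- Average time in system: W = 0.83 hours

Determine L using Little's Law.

Little's Law: L = λW
L = 18.2 × 0.83 = 15.1060 passengers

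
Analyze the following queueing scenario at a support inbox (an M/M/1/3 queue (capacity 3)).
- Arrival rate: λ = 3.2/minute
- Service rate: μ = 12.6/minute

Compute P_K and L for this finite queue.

ρ = λ/μ = 3.2/12.6 = 0.25397
P₀ = (1-ρ)/(1-ρ^(K+1)) = (1-0.25397)/(1-0.25397^4) = 0.7460/0.9958 = 0.7491
P_K = P₀×ρ^K = 0.7491 × 0.25397^3 = 0.7491 × 0.01638 = 0.01227
Blocking probability P_3 = 0.01227 (1.23%)
L = ρ[1 - (K+1)ρ^K + Kρ^(K+1)] / [(1-ρ)(1-ρ^(K+1))]
L = 0.25397 × (1 - 4×0.01638 + 3×0.004160) / ((1 - 0.25397) × (1 - 0.004160)) = 0.3237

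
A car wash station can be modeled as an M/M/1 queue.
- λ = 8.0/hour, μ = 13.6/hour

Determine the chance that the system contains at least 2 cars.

ρ = λ/μ = 8.0/13.6 = 0.5882
P(N ≥ n) = ρⁿ
P(N ≥ 2) = 0.5882^2
P(N ≥ 2) = 0.3460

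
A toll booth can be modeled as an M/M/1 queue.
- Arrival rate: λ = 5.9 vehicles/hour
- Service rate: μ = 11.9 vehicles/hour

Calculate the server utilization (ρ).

Server utilization: ρ = λ/μ
ρ = 5.9/11.9 = 0.4958
The server is busy 49.58% of the time.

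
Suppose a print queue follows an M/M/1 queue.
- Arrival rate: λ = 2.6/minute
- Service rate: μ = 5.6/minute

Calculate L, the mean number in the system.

ρ = λ/μ = 2.6/5.6 = 0.4643
For M/M/1: L = λ/(μ-λ)
L = 2.6/(5.6-2.6) = 2.6/3.00
L = 0.8667 jobs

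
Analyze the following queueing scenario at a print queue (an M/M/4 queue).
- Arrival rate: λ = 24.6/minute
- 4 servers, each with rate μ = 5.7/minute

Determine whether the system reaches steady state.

Stability requires ρ = λ/(cμ) < 1
ρ = 24.6/(4 × 5.7) = 24.6/22.80 = 1.0789
Since 1.0789 ≥ 1, the system is UNSTABLE.
Need c > λ/μ = 24.6/5.7 = 4.32.
Minimum servers needed: c = 5.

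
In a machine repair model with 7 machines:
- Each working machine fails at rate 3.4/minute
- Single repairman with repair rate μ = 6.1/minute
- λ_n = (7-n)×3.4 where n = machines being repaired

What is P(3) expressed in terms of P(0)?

P(3)/P(0) = ∏_{i=0}^{3-1} λ_i/μ_{i+1}
= (7-0)×3.4/6.1 × (7-1)×3.4/6.1 × (7-2)×3.4/6.1
= 36.3636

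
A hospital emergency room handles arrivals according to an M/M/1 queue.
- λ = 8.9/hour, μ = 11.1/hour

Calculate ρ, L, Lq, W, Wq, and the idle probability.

Step 1: ρ = λ/μ = 8.9/11.1 = 0.8018
Step 2: L = λ/(μ-λ) = 8.9/2.20 = 4.0455
Step 3: Lq = λ²/(μ(μ-λ)) = 79.21/(11.1×2.20) = 3.2437
Step 4: W = 1/(μ-λ) = 1/2.20 = 0.45455
Step 5: Wq = λ/(μ(μ-λ)) = 8.9/(11.1×2.20) = 0.3645
Step 6: P(0) = 1-ρ = 0.1982
Verify: L = λW = 8.9×0.45455 = 4.0455 ✔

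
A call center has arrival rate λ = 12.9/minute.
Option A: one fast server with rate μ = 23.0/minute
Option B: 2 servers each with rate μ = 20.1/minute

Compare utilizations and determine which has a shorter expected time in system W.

Option A: single server μ = 23.0 (M/M/1)
  ρ_A = 12.9/23.0 = 0.5609
  W_A = 1/(μ-λ) = 1/(23.0-12.9) = 1/10.10 = 0.09901

Option B: 2 servers μ = 20.1 (M/M/2)
  ρ_B = λ/(cμ) = 12.9/(2×20.1) = 0.3209
  Offered load a = λ/μ = cρ = 12.9/20.1 = 0.6418
  P₀ = [ Σₙ₌₀^1 aⁿ/n! + a^2/(2!(1-ρ)) ]⁻¹
  Σ = a^0/0! + a^1/1! = 1.0000 + 0.6418 = 1.6418
  a^2/(2!(1-ρ)) = 0.4119/(2 × 0.6791) = 0.3033
  P₀ = 1/(1.6418 + 0.3033) = 0.5141
  Lq = P₀·a^2·ρ / (2!(1-ρ)²) = 0.5141 × 0.4119 × 0.3209 / (2 × 0.4612) = 0.07367
  Wq_B = Lq/λ = 0.07367/12.9 = 0.005711
  W_B = Wq_B + 1/μ = 0.005711 + 0.04975 = 0.05546

Since W_B = 0.05546 < W_A = 0.09901, Option B (multiple servers) has the shorter time in system.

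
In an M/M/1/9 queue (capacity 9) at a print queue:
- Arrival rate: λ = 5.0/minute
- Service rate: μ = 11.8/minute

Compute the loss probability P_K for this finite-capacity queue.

ρ = λ/μ = 5.0/11.8 = 0.42373
P₀ = (1-ρ)/(1-ρ^(K+1)) = (1-0.42373)/(1-0.42373^10) = 0.5763/0.9998 = 0.5764
P_K = P₀×ρ^K = 0.5764 × 0.42373^9 = 0.5764 × 0.0004404 = 0.0002538
Blocking probability = 0.02538%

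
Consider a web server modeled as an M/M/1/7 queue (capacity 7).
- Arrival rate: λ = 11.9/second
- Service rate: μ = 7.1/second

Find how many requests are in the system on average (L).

ρ = λ/μ = 11.9/7.1 = 1.67606
P₀ = (1-ρ)/(1-ρ^(K+1)) = (1-1.67606)/(1-1.67606^8) = -0.6761/-61.2754 = 0.01103
P_K = P₀×ρ^K = 0.011033 × 1.67606^7 = 0.011033 × 37.1558 = 0.4099
L = ρ[1 - (K+1)ρ^K + Kρ^(K+1)] / [(1-ρ)(1-ρ^(K+1))]
L = 1.67606 × (1 - 8×37.1558 + 7×62.2754) / ((1 - 1.67606) × (1 - 62.2754)) = 5.6514 requests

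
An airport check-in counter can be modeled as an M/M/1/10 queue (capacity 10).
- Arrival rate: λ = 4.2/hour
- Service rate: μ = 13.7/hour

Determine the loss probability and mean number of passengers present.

ρ = λ/μ = 4.2/13.7 = 0.30657
P₀ = (1-ρ)/(1-ρ^(K+1)) = (1-0.30657)/(1-0.30657^11) = 0.6934/1.0000 = 0.6934
P_K = P₀×ρ^K = 0.6934 × 0.30657^10 = 0.6934 × 0.000007333 = 0.000005085
Blocking probability P_10 = 0.000005085 (0.0005085%)
L = ρ[1 - (K+1)ρ^K + Kρ^(K+1)] / [(1-ρ)(1-ρ^(K+1))]
L = 0.30657 × (1 - 11×0.000007333 + 10×0.000002248) / ((1 - 0.30657) × (1 - 0.000002248)) = 0.4421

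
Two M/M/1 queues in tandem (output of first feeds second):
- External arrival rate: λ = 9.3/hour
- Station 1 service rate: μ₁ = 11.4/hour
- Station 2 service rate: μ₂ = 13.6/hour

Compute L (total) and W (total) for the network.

By Jackson's theorem, each station behaves as independent M/M/1.
Station 1: ρ₁ = 9.3/11.4 = 0.8158, L₁ = ρ₁/(1-ρ₁) = λ/(μ₁-λ) = 9.3/2.10 = 4.42857
Station 2: ρ₂ = 9.3/13.6 = 0.6838, L₂ = ρ₂/(1-ρ₂) = λ/(μ₂-λ) = 9.3/4.30 = 2.16279
Total: L = L₁ + L₂ = 4.42857 + 2.16279 = 6.59136
W = L/λ = 6.59136/9.3 = 0.7087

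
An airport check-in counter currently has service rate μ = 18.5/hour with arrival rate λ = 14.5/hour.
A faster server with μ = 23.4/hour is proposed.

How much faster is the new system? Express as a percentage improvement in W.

System 1: ρ₁ = 14.5/18.5 = 0.7838, W₁ = 1/(18.5-14.5) = 0.25000
System 2: ρ₂ = 14.5/23.4 = 0.6197, W₂ = 1/(23.4-14.5) = 0.11236
Improvement: (W₁-W₂)/W₁ = (0.25000-0.11236)/0.25000 = 55.06%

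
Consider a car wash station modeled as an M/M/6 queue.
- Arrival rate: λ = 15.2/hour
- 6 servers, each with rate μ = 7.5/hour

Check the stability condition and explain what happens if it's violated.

Stability requires ρ = λ/(cμ) < 1
ρ = 15.2/(6 × 7.5) = 15.2/45.00 = 0.3378
Since 0.3378 < 1, the system is STABLE.
The servers are busy 33.78% of the time.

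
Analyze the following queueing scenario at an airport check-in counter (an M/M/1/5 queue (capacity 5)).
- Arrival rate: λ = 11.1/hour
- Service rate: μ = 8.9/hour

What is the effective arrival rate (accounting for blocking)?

ρ = λ/μ = 11.1/8.9 = 1.24719
P₀ = (1-ρ)/(1-ρ^(K+1)) = (1-1.24719)/(1-1.24719^6) = -0.2472/-2.7635 = 0.08945
P_K = P₀×ρ^K = 0.08945 × 1.24719^5 = 0.08945 × 3.0176 = 0.2699
λ_eff = λ(1-P_K) = 11.1 × (1 - 0.26992) = 11.1 × 0.73008 = 8.1039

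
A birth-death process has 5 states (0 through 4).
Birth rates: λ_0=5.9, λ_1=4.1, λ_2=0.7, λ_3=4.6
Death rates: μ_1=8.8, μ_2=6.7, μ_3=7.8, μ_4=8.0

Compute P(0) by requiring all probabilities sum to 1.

Ratios P(n)/P(0) = (λ₀···λₙ₋₁)/(μ₁···μₙ):
P(1)/P(0) = (5.9)/(8.8) = 0.67045
P(2)/P(0) = (5.9×4.1)/(8.8×6.7) = 0.41028
P(3)/P(0) = (5.9×4.1×0.7)/(8.8×6.7×7.8) = 0.036820
P(4)/P(0) = (5.9×4.1×0.7×4.6)/(8.8×6.7×7.8×8.0) = 0.021171

Normalization: ∑ P(n) = 1
P(0) × (1.0000 + 0.67045 + 0.41028 + 0.036820 + 0.021171) = 1
P(0) × 2.1387 = 1
P(0) = 1/2.1387 = 0.4676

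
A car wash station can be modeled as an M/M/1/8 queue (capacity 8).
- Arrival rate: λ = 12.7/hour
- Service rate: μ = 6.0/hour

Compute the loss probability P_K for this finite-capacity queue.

ρ = λ/μ = 12.7/6.0 = 2.11667
P₀ = (1-ρ)/(1-ρ^(K+1)) = (1-2.11667)/(1-2.11667^9) = -1.1167/-851.8613 = 0.001311
P_K = P₀×ρ^K = 0.001311 × 2.11667^8 = 0.001311 × 402.9259 = 0.5282
Blocking probability = 52.82%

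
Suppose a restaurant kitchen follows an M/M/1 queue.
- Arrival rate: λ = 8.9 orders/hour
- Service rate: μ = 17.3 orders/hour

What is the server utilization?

Server utilization: ρ = λ/μ
ρ = 8.9/17.3 = 0.5145
The server is busy 51.45% of the time.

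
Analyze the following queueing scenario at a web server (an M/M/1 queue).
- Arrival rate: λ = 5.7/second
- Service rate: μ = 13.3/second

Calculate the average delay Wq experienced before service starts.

First, compute utilization: ρ = λ/μ = 5.7/13.3 = 0.4286
For M/M/1: Wq = λ/(μ(μ-λ))
Wq = 5.7/(13.3 × (13.3-5.7))
Wq = 5.7/(13.3 × 7.60)
Wq = 0.05639 seconds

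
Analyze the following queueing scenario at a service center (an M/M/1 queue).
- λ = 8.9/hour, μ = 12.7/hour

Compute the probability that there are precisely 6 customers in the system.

ρ = λ/μ = 8.9/12.7 = 0.7008
P(n) = (1-ρ)ρⁿ
P(6) = (1-0.7008) × 0.7008^6
P(6) = 0.29920 × 0.11846
P(6) = 0.03544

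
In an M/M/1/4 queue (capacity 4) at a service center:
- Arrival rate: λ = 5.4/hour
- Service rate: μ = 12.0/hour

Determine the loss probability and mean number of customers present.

ρ = λ/μ = 5.4/12.0 = 0.4500
P₀ = (1-ρ)/(1-ρ^(K+1)) = (1-0.4500)/(1-0.4500^5) = 0.55000/0.98155 = 0.5603
P_K = P₀×ρ^K = 0.5603 × 0.4500^4 = 0.5603 × 0.04101 = 0.02298
Blocking probability P_4 = 0.02298 (2.30%)
L = ρ[1 - (K+1)ρ^K + Kρ^(K+1)] / [(1-ρ)(1-ρ^(K+1))]
L = 0.4500 × (1 - 5×0.04101 + 4×0.01845) / ((1 - 0.4500) × (1 - 0.01845)) = 0.7242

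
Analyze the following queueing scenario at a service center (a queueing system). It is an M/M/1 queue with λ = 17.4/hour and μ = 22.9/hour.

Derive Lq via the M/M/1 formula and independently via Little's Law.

Method 1 (direct): Lq = λ²/(μ(μ-λ)) = 302.76/(22.9 × 5.50) = 2.4038

Method 2 (Little's Law):
W = 1/(μ-λ) = 1/5.50 = 0.18182
Wq = W - 1/μ = 0.18182 - 0.043668 = 0.13815
Lq = λWq = 17.4 × 0.13815 = 2.4038 ✔ (matches Method 1)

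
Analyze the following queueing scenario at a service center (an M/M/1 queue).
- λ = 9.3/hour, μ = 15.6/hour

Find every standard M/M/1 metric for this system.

Step 1: ρ = λ/μ = 9.3/15.6 = 0.5962
Step 2: L = λ/(μ-λ) = 9.3/6.30 = 1.4762
Step 3: Lq = λ²/(μ(μ-λ)) = 86.49/(15.6×6.30) = 0.8800
Step 4: W = 1/(μ-λ) = 1/6.30 = 0.15873
Step 5: Wq = λ/(μ(μ-λ)) = 9.3/(15.6×6.30) = 0.09463
Step 6: P(0) = 1-ρ = 0.4038
Verify: L = λW = 9.3×0.15873 = 1.4762 ✔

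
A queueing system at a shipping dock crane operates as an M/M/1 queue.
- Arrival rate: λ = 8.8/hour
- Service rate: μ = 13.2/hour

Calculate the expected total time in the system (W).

First, compute utilization: ρ = λ/μ = 8.8/13.2 = 0.6667
For M/M/1: W = 1/(μ-λ)
W = 1/(13.2-8.8) = 1/4.40
W = 0.2273 hours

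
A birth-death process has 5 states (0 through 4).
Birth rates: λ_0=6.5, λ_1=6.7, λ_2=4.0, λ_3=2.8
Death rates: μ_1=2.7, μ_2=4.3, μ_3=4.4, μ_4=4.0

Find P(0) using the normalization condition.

Ratios P(n)/P(0) = (λ₀···λₙ₋₁)/(μ₁···μₙ):
P(1)/P(0) = (6.5)/(2.7) = 2.4074
P(2)/P(0) = (6.5×6.7)/(2.7×4.3) = 3.7511
P(3)/P(0) = (6.5×6.7×4.0)/(2.7×4.3×4.4) = 3.4101
P(4)/P(0) = (6.5×6.7×4.0×2.8)/(2.7×4.3×4.4×4.0) = 2.3870

Normalization: ∑ P(n) = 1
P(0) × (1.0000 + 2.4074 + 3.7511 + 3.4101 + 2.3870) = 1
P(0) × 12.9556 = 1
P(0) = 1/12.9556 = 0.07719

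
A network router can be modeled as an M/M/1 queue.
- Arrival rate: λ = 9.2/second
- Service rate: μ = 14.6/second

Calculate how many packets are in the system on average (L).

ρ = λ/μ = 9.2/14.6 = 0.6301
For M/M/1: L = λ/(μ-λ)
L = 9.2/(14.6-9.2) = 9.2/5.40
L = 1.7037 packets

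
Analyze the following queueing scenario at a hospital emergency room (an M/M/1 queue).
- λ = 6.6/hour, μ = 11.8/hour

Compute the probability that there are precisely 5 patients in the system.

ρ = λ/μ = 6.6/11.8 = 0.5593
P(n) = (1-ρ)ρⁿ
P(5) = (1-0.5593) × 0.5593^5
P(5) = 0.4407 × 0.05473
P(5) = 0.02412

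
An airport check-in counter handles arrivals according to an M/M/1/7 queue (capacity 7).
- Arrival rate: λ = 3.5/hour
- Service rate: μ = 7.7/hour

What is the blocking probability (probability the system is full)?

ρ = λ/μ = 3.5/7.7 = 0.454545
P₀ = (1-ρ)/(1-ρ^(K+1)) = (1-0.454545)/(1-0.454545^8) = 0.5455/0.9982 = 0.5465
P_K = P₀×ρ^K = 0.5465 × 0.454545^7 = 0.5465 × 0.004009 = 0.002191
Blocking probability = 0.22%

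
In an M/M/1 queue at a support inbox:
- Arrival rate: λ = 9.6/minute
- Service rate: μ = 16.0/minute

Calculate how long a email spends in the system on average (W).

First, compute utilization: ρ = λ/μ = 9.6/16.0 = 0.6000
For M/M/1: W = 1/(μ-λ)
W = 1/(16.0-9.6) = 1/6.40
W = 0.1562 minutes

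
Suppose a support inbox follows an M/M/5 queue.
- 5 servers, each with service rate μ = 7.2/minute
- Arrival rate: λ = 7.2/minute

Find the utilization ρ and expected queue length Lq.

Traffic intensity: ρ = λ/(cμ) = 7.2/(5×7.2) = 0.2000
Since ρ = 0.2000 < 1, system is stable.
Offered load a = λ/μ = cρ = 7.2/7.2 = 1.0000
P₀ = [ Σₙ₌₀^4 aⁿ/n! + a^5/(5!(1-ρ)) ]⁻¹
Σ = a^0/0! + a^1/1! + a^2/2! + a^3/3! + a^4/4! = 1.0000 + 1.0000 + 0.50000 + 0.16667 + 0.041667 = 2.7083
a^5/(5!(1-ρ)) = 1.0000/(120 × 0.8000) = 0.01042
P₀ = 1/(2.7083 + 0.01042) = 0.3678
Lq = P₀·a^5·ρ / (5!(1-ρ)²) = 0.36782 × 1.0000 × 0.20000 / (120 × 0.64000) = 0.0009579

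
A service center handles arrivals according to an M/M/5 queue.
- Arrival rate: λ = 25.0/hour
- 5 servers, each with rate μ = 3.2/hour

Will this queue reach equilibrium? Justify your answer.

Stability requires ρ = λ/(cμ) < 1
ρ = 25.0/(5 × 3.2) = 25.0/16.00 = 1.5625
Since 1.5625 ≥ 1, the system is UNSTABLE.
Need c > λ/μ = 25.0/3.2 = 7.81.
Minimum servers needed: c = 8.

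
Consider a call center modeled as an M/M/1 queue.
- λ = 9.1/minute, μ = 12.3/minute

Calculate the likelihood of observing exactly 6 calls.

ρ = λ/μ = 9.1/12.3 = 0.7398
P(n) = (1-ρ)ρⁿ
P(6) = (1-0.7398) × 0.7398^6
P(6) = 0.26020 × 0.16394
P(6) = 0.04266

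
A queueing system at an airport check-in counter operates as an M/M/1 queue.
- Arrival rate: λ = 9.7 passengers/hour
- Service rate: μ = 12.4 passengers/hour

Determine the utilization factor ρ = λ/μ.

Server utilization: ρ = λ/μ
ρ = 9.7/12.4 = 0.7823
The server is busy 78.23% of the time.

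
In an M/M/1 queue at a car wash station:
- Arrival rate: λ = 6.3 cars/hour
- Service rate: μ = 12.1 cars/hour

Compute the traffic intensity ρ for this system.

Server utilization: ρ = λ/μ
ρ = 6.3/12.1 = 0.5207
The server is busy 52.07% of the time.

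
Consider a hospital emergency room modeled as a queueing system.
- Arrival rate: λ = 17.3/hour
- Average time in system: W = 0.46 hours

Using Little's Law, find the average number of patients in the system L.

Little's Law: L = λW
L = 17.3 × 0.46 = 7.9580 patients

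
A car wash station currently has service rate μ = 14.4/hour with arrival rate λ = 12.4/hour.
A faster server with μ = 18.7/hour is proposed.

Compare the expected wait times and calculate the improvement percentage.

System 1: ρ₁ = 12.4/14.4 = 0.8611, W₁ = 1/(14.4-12.4) = 0.50000
System 2: ρ₂ = 12.4/18.7 = 0.6631, W₂ = 1/(18.7-12.4) = 0.15873
Improvement: (W₁-W₂)/W₁ = (0.50000-0.15873)/0.50000 = 68.25%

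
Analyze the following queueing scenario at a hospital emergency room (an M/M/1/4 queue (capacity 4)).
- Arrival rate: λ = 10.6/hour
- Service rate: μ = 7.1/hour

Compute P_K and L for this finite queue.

ρ = λ/μ = 10.6/7.1 = 1.49296
P₀ = (1-ρ)/(1-ρ^(K+1)) = (1-1.49296)/(1-1.49296^5) = -0.4930/-6.4172 = 0.07682
P_K = P₀×ρ^K = 0.07682 × 1.49296^4 = 0.07682 × 4.9681 = 0.3816
Blocking probability P_4 = 0.3816 (38.16%)
L = ρ[1 - (K+1)ρ^K + Kρ^(K+1)] / [(1-ρ)(1-ρ^(K+1))]
L = 1.49296 × (1 - 5×4.9681 + 4×7.4172) / ((1 - 1.49296) × (1 - 7.4172)) = 2.7506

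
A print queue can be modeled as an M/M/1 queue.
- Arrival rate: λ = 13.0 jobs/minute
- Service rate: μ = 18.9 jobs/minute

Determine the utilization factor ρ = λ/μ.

Server utilization: ρ = λ/μ
ρ = 13.0/18.9 = 0.6878
The server is busy 68.78% of the time.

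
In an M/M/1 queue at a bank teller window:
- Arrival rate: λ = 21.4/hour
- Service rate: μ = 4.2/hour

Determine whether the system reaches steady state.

Stability requires ρ = λ/(cμ) < 1
ρ = 21.4/(1 × 4.2) = 21.4/4.20 = 5.0952
Since 5.0952 ≥ 1, the system is UNSTABLE.
Queue grows without bound. Need μ > λ = 21.4.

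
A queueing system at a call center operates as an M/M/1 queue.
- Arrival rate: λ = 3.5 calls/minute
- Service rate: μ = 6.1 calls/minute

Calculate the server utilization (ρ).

Server utilization: ρ = λ/μ
ρ = 3.5/6.1 = 0.5738
The server is busy 57.38% of the time.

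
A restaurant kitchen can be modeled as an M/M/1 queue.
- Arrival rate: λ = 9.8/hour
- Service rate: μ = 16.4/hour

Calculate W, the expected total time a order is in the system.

First, compute utilization: ρ = λ/μ = 9.8/16.4 = 0.5976
For M/M/1: W = 1/(μ-λ)
W = 1/(16.4-9.8) = 1/6.60
W = 0.1515 hours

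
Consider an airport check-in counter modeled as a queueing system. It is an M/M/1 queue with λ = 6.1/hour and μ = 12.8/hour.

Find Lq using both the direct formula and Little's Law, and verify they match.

Method 1 (direct): Lq = λ²/(μ(μ-λ)) = 37.21/(12.8 × 6.70) = 0.4339

Method 2 (Little's Law):
W = 1/(μ-λ) = 1/6.70 = 0.149254
Wq = W - 1/μ = 0.149254 - 0.0781250 = 0.07113
Lq = λWq = 6.1 × 0.07113 = 0.4339 ✔ (matches Method 1)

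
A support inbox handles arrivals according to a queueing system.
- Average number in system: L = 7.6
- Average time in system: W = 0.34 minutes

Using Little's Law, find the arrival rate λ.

Little's Law: L = λW, so λ = L/W
λ = 7.6/0.34 = 22.3529 emails/minute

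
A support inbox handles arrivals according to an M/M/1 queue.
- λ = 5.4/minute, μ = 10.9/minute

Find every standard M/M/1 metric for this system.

Step 1: ρ = λ/μ = 5.4/10.9 = 0.4954
Step 2: L = λ/(μ-λ) = 5.4/5.50 = 0.9818
Step 3: Lq = λ²/(μ(μ-λ)) = 29.16/(10.9×5.50) = 0.4864
Step 4: W = 1/(μ-λ) = 1/5.50 = 0.18182
Step 5: Wq = λ/(μ(μ-λ)) = 5.4/(10.9×5.50) = 0.09008
Step 6: P(0) = 1-ρ = 0.5046
Verify: L = λW = 5.4×0.18182 = 0.9818 ✔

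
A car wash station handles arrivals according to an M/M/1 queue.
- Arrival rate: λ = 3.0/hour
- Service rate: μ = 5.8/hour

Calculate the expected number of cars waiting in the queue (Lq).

ρ = λ/μ = 3.0/5.8 = 0.5172
For M/M/1: Lq = λ²/(μ(μ-λ))
Lq = 9.00/(5.8 × 2.80)
Lq = 0.5542 cars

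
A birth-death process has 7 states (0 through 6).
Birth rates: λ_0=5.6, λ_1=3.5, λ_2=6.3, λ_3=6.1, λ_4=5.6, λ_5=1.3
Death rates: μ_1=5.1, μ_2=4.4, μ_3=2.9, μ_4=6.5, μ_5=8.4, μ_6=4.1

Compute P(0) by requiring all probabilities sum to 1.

Ratios P(n)/P(0) = (λ₀···λₙ₋₁)/(μ₁···μₙ):
P(1)/P(0) = (5.6)/(5.1) = 1.0980
P(2)/P(0) = (5.6×3.5)/(5.1×4.4) = 0.87344
P(3)/P(0) = (5.6×3.5×6.3)/(5.1×4.4×2.9) = 1.8975
P(4)/P(0) = (5.6×3.5×6.3×6.1)/(5.1×4.4×2.9×6.5) = 1.7807
P(5)/P(0) = (5.6×3.5×6.3×6.1×5.6)/(5.1×4.4×2.9×6.5×8.4) = 1.1871
P(6)/P(0) = (5.6×3.5×6.3×6.1×5.6×1.3)/(5.1×4.4×2.9×6.5×8.4×4.1) = 0.37641

Normalization: ∑ P(n) = 1
P(0) × (1.0000 + 1.0980 + 0.87344 + 1.8975 + 1.7807 + 1.1871 + 0.37641) = 1
P(0) × 8.2132 = 1
P(0) = 1/8.2132 = 0.1218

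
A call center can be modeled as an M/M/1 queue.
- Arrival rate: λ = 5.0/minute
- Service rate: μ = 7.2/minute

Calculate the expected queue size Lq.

ρ = λ/μ = 5.0/7.2 = 0.6944
For M/M/1: Lq = λ²/(μ(μ-λ))
Lq = 25.00/(7.2 × 2.20)
Lq = 1.5783 calls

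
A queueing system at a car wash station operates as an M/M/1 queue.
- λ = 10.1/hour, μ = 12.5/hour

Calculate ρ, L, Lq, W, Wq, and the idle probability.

Step 1: ρ = λ/μ = 10.1/12.5 = 0.8080
Step 2: L = λ/(μ-λ) = 10.1/2.40 = 4.2083
Step 3: Lq = λ²/(μ(μ-λ)) = 102.01/(12.5×2.40) = 3.4003
Step 4: W = 1/(μ-λ) = 1/2.40 = 0.416667
Step 5: Wq = λ/(μ(μ-λ)) = 10.1/(12.5×2.40) = 0.3367
Step 6: P(0) = 1-ρ = 0.1920
Verify: L = λW = 10.1×0.416667 = 4.2083 ✔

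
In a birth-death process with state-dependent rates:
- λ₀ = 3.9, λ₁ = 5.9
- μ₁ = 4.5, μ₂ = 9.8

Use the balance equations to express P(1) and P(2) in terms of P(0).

Balance equations:
State 0: λ₀P₀ = μ₁P₁ → P₁ = (λ₀/μ₁)P₀ = (3.9/4.5)P₀ = 0.8667P₀
State 1: P₂ = (λ₀λ₁)/(μ₁μ₂)P₀ = (3.9×5.9)/(4.5×9.8)P₀ = 0.5218P₀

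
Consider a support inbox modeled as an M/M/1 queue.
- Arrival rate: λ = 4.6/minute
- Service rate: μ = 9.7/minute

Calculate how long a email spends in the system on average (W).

First, compute utilization: ρ = λ/μ = 4.6/9.7 = 0.4742
For M/M/1: W = 1/(μ-λ)
W = 1/(9.7-4.6) = 1/5.10
W = 0.1961 minutes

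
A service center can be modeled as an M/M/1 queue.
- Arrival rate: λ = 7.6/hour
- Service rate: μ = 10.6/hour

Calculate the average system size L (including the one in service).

ρ = λ/μ = 7.6/10.6 = 0.7170
For M/M/1: L = λ/(μ-λ)
L = 7.6/(10.6-7.6) = 7.6/3.00
L = 2.5333 customers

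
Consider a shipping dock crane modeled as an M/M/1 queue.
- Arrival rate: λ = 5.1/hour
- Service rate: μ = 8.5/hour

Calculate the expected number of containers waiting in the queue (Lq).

ρ = λ/μ = 5.1/8.5 = 0.6000
For M/M/1: Lq = λ²/(μ(μ-λ))
Lq = 26.01/(8.5 × 3.40)
Lq = 0.9000 containers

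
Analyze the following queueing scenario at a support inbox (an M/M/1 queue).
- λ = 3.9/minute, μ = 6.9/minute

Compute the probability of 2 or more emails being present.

ρ = λ/μ = 3.9/6.9 = 0.5652
P(N ≥ n) = ρⁿ
P(N ≥ 2) = 0.5652^2
P(N ≥ 2) = 0.3195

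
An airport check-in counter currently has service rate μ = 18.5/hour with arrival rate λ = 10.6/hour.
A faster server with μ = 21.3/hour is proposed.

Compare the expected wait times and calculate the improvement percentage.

System 1: ρ₁ = 10.6/18.5 = 0.5730, W₁ = 1/(18.5-10.6) = 0.12658
System 2: ρ₂ = 10.6/21.3 = 0.4977, W₂ = 1/(21.3-10.6) = 0.093458
Improvement: (W₁-W₂)/W₁ = (0.12658-0.093458)/0.12658 = 26.17%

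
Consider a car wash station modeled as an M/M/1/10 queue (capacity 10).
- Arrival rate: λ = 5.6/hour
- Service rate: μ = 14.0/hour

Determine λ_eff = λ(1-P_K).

ρ = λ/μ = 5.6/14.0 = 0.4000
P₀ = (1-ρ)/(1-ρ^(K+1)) = (1-0.4000)/(1-0.4000^11) = 0.6000/1.0000 = 0.6000
P_K = P₀×ρ^K = 0.60003 × 0.4000^10 = 0.60003 × 0.00010486 = 0.00006292
λ_eff = λ(1-P_K) = 5.6 × (1 - 0.00006292) = 5.6 × 0.999937 = 5.5996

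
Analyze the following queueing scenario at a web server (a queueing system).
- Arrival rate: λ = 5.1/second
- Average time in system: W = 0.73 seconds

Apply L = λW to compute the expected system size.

Little's Law: L = λW
L = 5.1 × 0.73 = 3.7230 requests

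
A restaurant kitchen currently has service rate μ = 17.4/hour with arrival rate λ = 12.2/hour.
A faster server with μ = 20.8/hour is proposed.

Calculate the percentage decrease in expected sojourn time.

System 1: ρ₁ = 12.2/17.4 = 0.7011, W₁ = 1/(17.4-12.2) = 0.1923077
System 2: ρ₂ = 12.2/20.8 = 0.5865, W₂ = 1/(20.8-12.2) = 0.1162791
Improvement: (W₁-W₂)/W₁ = (0.1923077-0.1162791)/0.1923077 = 39.53%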